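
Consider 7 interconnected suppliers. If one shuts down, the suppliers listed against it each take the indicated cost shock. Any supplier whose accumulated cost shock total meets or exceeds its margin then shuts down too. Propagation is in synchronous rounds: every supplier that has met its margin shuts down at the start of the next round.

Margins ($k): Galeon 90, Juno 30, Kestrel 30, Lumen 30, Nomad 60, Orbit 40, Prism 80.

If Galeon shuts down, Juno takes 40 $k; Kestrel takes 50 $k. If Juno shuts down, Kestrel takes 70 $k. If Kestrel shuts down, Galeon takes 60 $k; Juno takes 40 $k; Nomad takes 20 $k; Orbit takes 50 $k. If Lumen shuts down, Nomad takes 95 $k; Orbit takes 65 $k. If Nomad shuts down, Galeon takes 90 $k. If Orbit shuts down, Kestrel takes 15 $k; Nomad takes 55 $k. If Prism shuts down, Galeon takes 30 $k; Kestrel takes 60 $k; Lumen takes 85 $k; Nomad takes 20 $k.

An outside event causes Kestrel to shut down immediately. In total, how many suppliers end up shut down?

5

Round 1 — Kestrel shuts down (initial).
  Galeon: +60 → 60 < 90
  Juno: +40 → 40 ≥ 30
  Nomad: +20 → 20 < 60
  Orbit: +50 → 50 ≥ 40
Round 2 — Juno, Orbit shut down.
  Nomad: +55 → 75 ≥ 60
Round 3 — Nomad shuts down.
  Galeon: +90 → 150 ≥ 90
Round 4 — Galeon shuts down.
No further shutdowns.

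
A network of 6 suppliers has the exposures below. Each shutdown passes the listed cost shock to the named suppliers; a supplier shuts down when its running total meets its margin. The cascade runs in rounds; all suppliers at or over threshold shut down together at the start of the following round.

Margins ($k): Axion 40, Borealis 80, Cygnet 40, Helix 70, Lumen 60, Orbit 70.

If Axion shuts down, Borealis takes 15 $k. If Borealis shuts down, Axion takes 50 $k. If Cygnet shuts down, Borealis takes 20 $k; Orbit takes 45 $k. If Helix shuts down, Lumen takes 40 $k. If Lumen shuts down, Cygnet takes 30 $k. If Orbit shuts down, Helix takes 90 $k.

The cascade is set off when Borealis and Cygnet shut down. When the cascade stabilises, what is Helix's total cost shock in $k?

0

Round 1 — Borealis, Cygnet shut down (initial).
  Axion: +50 → 50 ≥ 40
  Orbit: +45 → 45 < 70
Round 2 — Axion shuts down.
No further shutdowns.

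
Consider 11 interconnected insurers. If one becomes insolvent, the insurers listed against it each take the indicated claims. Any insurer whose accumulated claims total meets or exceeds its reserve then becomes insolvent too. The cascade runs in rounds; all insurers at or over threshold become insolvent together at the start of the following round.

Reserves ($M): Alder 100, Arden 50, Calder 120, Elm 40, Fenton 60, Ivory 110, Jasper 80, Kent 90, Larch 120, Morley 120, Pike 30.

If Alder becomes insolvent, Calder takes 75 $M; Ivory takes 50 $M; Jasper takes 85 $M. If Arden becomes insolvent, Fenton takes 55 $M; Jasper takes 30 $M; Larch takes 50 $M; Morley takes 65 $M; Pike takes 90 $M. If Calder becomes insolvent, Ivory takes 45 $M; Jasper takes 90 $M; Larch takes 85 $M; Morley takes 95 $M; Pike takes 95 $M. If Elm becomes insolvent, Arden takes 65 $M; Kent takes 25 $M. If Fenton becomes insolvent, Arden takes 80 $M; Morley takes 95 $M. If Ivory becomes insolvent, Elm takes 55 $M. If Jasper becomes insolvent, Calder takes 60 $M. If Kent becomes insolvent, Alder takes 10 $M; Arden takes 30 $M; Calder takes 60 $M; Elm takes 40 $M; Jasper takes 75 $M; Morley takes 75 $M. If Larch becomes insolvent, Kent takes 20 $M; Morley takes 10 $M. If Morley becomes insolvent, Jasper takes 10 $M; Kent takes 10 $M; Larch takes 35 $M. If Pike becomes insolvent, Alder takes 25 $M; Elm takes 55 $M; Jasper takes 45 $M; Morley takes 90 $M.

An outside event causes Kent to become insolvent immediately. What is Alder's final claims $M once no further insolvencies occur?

35

Round 1 — Kent becomes insolvent (initial).
  Alder: +10 → 10 < 100
  Arden: +30 → 30 < 50
  Calder: +60 → 60 < 120
  Elm: +40 → 40 ≥ 40
  Jasper: +75 → 75 < 80
  Morley: +75 → 75 < 120
Round 2 — Elm becomes insolvent.
  Arden: +65 → 95 ≥ 50
Round 3 — Arden becomes insolvent.
  Fenton: +55 → 55 < 60
  Jasper: +30 → 105 ≥ 80
  Larch: +50 → 50 < 120
  Morley: +65 → 140 ≥ 120
  Pike: +90 → 90 ≥ 30
Round 4 — Jasper, Morley, Pike become insolvent.
  Alder: +25 → 35 < 100
  Calder: +60 → 120 ≥ 120
  Larch: +35 → 85 < 120
Round 5 — Calder becomes insolvent.
  Ivory: +45 → 45 < 110
  Larch: +85 → 170 ≥ 120
Round 6 — Larch becomes insolvent.
No further insolvencies.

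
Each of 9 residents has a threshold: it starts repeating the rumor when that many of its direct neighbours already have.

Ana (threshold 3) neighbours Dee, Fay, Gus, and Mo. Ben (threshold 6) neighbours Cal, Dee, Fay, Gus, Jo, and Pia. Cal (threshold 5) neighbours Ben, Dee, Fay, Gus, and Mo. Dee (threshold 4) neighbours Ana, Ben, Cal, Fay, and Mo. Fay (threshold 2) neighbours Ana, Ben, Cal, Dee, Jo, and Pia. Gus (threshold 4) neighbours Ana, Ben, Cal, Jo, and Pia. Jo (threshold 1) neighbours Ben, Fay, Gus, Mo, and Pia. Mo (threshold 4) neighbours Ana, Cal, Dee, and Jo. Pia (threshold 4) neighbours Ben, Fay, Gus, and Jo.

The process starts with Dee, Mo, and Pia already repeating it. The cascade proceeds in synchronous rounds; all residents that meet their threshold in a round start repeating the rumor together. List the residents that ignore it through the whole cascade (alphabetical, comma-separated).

Ben, Cal, Gus

Round 1 — Dee, Mo, Pia start repeating the rumor (initial).
Round 2 — checking thresholds:
  Ana: 2 of 4 neighbours < 3, not yet.
  Ben: 2 of 6 neighbours < 6, not yet.
  Cal: 2 of 5 neighbours < 5, not yet.
  Fay: 2 of 6 neighbours ≥ 2, starts repeating the rumor.
  Gus: 1 of 5 neighbours < 4, not yet.
  Jo: 2 of 5 neighbours ≥ 1, starts repeating the rumor.
Round 3 — checking thresholds:
  Ana: 3 of 4 neighbours ≥ 3, starts repeating the rumor.
  Ben: 4 of 6 neighbours < 6, not yet.
  Cal: 3 of 5 neighbours < 5, not yet.
  Gus: 2 of 5 neighbours < 4, not yet.
Round 4 — no new spreads; cascade stops.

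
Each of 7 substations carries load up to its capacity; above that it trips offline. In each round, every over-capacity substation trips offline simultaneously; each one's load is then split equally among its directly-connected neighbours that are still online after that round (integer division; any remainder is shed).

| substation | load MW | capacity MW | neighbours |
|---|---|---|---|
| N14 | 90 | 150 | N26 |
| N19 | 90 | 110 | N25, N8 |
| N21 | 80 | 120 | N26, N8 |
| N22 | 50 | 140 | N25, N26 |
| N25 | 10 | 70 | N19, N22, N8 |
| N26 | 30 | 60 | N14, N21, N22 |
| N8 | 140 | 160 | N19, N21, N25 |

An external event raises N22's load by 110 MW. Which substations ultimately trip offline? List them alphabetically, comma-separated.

Round 1 — N22 at 160 > 140. N22 trips offline.
  N22 sheds 160 MW to N25, N26: 80 each.
    N25: 10+80 = 90 > 70
    N26: 30+80 = 110 > 60
Round 2 — N25, N26 trip offline.
  N25 sheds 90 MW to N19, N8: 45 each.
    N19: 90+45 = 135 > 110
    N8: 140+45 = 185 > 160
  N26 sheds 110 MW to N14, N21: 55 each.
    N14: 90+55 = 145 ≤ 150
    N21: 80+55 = 135 > 120
Round 3 — N19, N21, N8 trip offline.
  N19 sheds 135 MW: no online neighbours, lost.
  N21 sheds 135 MW: no online neighbours, lost.
  N8 sheds 185 MW: no online neighbours, lost.
No further trips.

N19, N21, N22, N25, N26, N8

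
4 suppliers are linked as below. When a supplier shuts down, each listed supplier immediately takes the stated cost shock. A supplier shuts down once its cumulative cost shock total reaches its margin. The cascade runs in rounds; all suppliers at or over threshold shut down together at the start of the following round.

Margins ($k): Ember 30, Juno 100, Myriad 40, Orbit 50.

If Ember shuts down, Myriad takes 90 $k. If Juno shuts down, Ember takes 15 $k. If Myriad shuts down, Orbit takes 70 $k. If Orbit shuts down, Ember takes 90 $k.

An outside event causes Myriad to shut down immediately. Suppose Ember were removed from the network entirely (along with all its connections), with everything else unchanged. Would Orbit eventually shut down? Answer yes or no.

yes

With Ember removed:
Round 1 — Myriad shuts down (initial).
  Orbit: +70 → 70 ≥ 50
Round 2 — Orbit shuts down.
No further shutdowns.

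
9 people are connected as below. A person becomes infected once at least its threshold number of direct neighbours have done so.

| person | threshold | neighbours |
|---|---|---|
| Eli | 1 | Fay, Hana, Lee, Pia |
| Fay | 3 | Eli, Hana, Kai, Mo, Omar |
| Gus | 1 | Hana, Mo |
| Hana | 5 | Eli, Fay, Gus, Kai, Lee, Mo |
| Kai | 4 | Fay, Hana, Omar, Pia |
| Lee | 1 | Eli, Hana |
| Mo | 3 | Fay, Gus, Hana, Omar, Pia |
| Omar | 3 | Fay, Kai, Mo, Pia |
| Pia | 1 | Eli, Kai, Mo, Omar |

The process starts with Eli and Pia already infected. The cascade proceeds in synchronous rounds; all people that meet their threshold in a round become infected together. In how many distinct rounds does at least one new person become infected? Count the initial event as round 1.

2

Round 1 — Eli, Pia become infected (initial).
Round 2 — checking thresholds:
  Fay: 1 of 5 neighbours < 3, holds.
  Hana: 1 of 6 neighbours < 5, holds.
  Kai: 1 of 4 neighbours < 4, holds.
  Lee: 1 of 2 neighbours ≥ 1, becomes infected.
  Mo: 1 of 5 neighbours < 3, holds.
  Omar: 1 of 4 neighbours < 3, holds.
Round 3 — no new infections; cascade stops.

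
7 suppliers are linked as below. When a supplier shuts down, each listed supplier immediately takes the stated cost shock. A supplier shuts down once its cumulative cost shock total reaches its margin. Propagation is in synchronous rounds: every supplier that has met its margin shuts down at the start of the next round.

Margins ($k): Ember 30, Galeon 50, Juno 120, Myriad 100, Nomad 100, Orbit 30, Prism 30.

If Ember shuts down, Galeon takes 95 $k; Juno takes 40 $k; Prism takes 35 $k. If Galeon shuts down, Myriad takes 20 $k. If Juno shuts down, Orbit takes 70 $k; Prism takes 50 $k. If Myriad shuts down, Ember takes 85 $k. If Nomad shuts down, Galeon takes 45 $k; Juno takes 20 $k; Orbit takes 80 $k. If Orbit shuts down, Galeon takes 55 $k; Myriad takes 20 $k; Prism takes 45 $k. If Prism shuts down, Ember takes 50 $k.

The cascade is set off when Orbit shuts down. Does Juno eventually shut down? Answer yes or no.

no

Round 1 — Orbit shuts down (initial).
  Galeon: +55 → 55 ≥ 50
  Myriad: +20 → 20 < 100
  Prism: +45 → 45 ≥ 30
Round 2 — Galeon, Prism shut down.
  Ember: +50 → 50 ≥ 30
  Myriad: +20 → 40 < 100
Round 3 — Ember shuts down.
  Juno: +40 → 40 < 120
No further shutdowns.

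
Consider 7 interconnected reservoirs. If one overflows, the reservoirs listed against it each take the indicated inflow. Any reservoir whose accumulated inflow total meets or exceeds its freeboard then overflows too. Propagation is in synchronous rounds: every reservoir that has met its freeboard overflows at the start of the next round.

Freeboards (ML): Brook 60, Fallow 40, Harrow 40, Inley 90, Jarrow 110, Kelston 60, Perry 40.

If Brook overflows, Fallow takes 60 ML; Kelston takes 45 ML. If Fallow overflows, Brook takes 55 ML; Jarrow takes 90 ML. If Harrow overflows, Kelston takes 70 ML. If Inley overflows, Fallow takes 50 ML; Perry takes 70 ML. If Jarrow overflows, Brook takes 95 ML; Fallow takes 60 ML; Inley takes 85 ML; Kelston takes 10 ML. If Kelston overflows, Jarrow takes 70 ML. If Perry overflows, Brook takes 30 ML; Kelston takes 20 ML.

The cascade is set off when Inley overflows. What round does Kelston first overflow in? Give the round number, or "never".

4

Round 1 — Inley overflows (initial).
  Fallow: +50 → 50 ≥ 40
  Perry: +70 → 70 ≥ 40
Round 2 — Fallow, Perry overflow.
  Brook: +55+30 → 85 ≥ 60
  Jarrow: +90 → 90 < 110
  Kelston: +20 → 20 < 60
Round 3 — Brook overflows.
  Kelston: +45 → 65 ≥ 60
Round 4 — Kelston overflows.
  Jarrow: +70 → 160 ≥ 110
Round 5 — Jarrow overflows.
No further overflows.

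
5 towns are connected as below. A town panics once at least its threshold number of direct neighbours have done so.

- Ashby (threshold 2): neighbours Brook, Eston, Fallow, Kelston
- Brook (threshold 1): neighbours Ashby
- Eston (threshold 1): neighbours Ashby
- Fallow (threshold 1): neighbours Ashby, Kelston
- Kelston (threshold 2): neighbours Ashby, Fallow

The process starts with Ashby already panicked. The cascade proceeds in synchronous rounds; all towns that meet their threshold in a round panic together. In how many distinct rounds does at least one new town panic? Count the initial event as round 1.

Round 1 — Ashby panics (initial).
Round 2 — checking thresholds:
  Brook: 1 of 1 neighbours ≥ 1, panics.
  Eston: 1 of 1 neighbours ≥ 1, panics.
  Fallow: 1 of 2 neighbours ≥ 1, panics.
  Kelston: 1 of 2 neighbours < 2, not yet.
Round 3 — checking thresholds:
  Kelston: 2 of 2 neighbours ≥ 2, panics.
Round 4 — no new panics; cascade stops.

3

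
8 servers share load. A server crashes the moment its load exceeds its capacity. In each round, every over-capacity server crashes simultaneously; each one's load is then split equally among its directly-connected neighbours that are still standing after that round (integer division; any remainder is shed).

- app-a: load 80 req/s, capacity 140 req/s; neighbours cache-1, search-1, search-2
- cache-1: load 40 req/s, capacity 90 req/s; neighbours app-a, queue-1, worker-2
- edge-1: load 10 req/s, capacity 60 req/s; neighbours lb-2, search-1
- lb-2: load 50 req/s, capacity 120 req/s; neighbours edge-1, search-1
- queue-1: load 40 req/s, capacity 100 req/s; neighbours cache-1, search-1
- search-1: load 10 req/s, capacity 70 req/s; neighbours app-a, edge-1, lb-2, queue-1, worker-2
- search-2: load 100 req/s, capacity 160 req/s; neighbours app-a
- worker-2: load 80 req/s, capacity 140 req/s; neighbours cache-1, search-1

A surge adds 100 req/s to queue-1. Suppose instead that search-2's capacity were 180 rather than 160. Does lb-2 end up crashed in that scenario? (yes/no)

With search-2's capacity at 180:
Round 1 — queue-1 at 140 > 100. queue-1 crashes.
  queue-1 sheds 140 req/s to cache-1, search-1: 70 each.
    cache-1: 40+70 = 110 > 90
    search-1: 10+70 = 80 > 70
Round 2 — cache-1, search-1 crash.
  cache-1 sheds 110 req/s to app-a, worker-2: 55 each.
    app-a: 80+55 = 135 ≤ 140
    worker-2: 80+55 = 135 ≤ 140
  search-1 sheds 80 req/s to app-a, edge-1, lb-2, worker-2: 20 each.
    app-a: 135+20 = 155 > 140
    edge-1: 10+20 = 30 ≤ 60
    lb-2: 50+20 = 70 ≤ 120
    worker-2: 135+20 = 155 > 140
Round 3 — app-a, worker-2 crash.
  app-a sheds 155 req/s to search-2: 155 each.
    search-2: 100+155 = 255 > 180
  worker-2 sheds 155 req/s: no online neighbours, lost.
Round 4 — search-2 crashes.
  search-2 sheds 255 req/s: no online neighbours, lost.
No further crashes.

no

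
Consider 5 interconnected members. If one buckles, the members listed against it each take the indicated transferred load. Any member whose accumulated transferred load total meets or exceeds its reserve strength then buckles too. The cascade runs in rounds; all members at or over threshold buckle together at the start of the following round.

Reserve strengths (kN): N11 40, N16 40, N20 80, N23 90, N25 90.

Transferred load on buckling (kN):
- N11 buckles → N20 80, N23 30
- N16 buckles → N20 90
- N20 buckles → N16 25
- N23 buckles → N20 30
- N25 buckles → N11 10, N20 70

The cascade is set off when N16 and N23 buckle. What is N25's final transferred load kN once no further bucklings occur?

Round 1 — N16, N23 buckle (initial).
  N20: +90+30 → 120 ≥ 80
Round 2 — N20 buckles.
No further bucklings.

0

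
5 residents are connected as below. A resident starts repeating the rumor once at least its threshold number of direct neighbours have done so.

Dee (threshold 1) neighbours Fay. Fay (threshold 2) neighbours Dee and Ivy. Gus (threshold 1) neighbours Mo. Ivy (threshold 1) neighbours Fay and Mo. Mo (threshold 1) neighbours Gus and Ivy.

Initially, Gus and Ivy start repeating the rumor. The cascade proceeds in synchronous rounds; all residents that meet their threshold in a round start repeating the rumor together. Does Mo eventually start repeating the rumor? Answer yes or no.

yes

Round 1 — Gus, Ivy start repeating the rumor (initial).
Round 2 — checking thresholds:
  Fay: 1 of 2 neighbours < 2, holds.
  Mo: 2 of 2 neighbours ≥ 1, starts repeating the rumor.
Round 3 — no new spreads; cascade stops.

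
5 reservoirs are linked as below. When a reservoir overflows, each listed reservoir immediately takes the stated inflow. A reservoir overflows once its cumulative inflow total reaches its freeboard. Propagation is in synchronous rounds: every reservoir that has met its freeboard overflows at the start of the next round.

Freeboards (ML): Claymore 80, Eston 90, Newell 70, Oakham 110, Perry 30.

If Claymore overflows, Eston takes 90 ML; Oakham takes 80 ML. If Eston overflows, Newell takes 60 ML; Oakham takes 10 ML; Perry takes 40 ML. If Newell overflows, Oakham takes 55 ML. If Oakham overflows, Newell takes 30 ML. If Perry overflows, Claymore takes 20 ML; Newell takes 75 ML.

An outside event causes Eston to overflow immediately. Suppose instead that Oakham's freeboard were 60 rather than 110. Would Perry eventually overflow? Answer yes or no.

With Oakham's freeboard at 60:
Round 1 — Eston overflows (initial).
  Newell: +60 → 60 < 70
  Oakham: +10 → 10 < 60
  Perry: +40 → 40 ≥ 30
Round 2 — Perry overflows.
  Claymore: +20 → 20 < 80
  Newell: +75 → 135 ≥ 70
Round 3 — Newell overflows.
  Oakham: +55 → 65 ≥ 60
Round 4 — Oakham overflows.
No further overflows.

yes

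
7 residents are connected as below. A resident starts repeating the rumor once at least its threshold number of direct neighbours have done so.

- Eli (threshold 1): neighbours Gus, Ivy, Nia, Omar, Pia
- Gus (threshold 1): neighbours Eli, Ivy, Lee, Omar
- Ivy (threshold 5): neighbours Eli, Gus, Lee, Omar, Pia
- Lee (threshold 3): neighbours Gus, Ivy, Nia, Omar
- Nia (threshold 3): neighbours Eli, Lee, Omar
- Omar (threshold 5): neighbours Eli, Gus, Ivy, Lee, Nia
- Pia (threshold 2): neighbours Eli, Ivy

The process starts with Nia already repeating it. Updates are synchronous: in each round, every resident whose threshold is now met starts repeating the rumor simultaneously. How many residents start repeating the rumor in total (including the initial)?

3

Round 1 — Nia starts repeating the rumor (initial).
Round 2 — checking thresholds:
  Eli: 1 of 5 neighbours ≥ 1, starts repeating the rumor.
  Lee: 1 of 4 neighbours < 3, holds.
  Omar: 1 of 5 neighbours < 5, holds.
Round 3 — checking thresholds:
  Gus: 1 of 4 neighbours ≥ 1, starts repeating the rumor.
  Ivy: 1 of 5 neighbours < 5, holds.
  Lee: 1 of 4 neighbours < 3, holds.
  Omar: 2 of 5 neighbours < 5, holds.
  Pia: 1 of 2 neighbours < 2, holds.
Round 4 — no new spreads; cascade stops.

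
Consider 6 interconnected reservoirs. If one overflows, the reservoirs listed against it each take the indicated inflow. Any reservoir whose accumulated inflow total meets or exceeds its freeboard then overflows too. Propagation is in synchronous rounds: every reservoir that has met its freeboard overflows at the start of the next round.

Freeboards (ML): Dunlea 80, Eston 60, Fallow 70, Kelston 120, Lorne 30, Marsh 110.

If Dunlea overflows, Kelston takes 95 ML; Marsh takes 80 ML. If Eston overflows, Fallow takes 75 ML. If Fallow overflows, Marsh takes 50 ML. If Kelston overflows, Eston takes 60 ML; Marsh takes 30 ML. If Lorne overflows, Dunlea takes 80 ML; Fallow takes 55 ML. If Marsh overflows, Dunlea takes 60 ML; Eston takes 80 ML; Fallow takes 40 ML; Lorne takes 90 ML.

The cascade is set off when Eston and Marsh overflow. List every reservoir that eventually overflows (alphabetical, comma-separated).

Dunlea, Eston, Fallow, Lorne, Marsh

Round 1 — Eston, Marsh overflow (initial).
  Dunlea: +60 → 60 < 80
  Fallow: +75+40 → 115 ≥ 70
  Lorne: +90 → 90 ≥ 30
Round 2 — Fallow, Lorne overflow.
  Dunlea: +80 → 140 ≥ 80
Round 3 — Dunlea overflows.
  Kelston: +95 → 95 < 120
No further overflows.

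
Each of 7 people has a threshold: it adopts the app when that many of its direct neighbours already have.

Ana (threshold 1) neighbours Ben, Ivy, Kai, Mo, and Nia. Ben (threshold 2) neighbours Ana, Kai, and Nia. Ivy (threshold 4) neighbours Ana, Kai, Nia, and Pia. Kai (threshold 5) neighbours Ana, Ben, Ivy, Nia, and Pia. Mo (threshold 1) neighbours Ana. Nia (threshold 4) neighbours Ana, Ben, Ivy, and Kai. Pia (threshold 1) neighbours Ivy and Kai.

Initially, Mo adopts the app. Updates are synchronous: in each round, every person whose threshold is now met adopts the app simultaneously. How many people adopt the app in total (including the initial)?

2

Round 1 — Mo adopts the app (initial).
Round 2 — checking thresholds:
  Ana: 1 of 5 neighbours ≥ 1, adopts the app.
Round 3 — no new adoptions; cascade stops.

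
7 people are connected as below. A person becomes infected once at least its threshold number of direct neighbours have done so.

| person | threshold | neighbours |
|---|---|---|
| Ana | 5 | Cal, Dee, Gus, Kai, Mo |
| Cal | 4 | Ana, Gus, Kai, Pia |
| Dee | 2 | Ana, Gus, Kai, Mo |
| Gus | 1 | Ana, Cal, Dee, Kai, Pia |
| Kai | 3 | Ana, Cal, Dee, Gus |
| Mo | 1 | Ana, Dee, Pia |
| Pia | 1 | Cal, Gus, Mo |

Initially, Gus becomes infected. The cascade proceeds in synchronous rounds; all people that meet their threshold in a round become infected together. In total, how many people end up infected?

Round 1 — Gus becomes infected (initial).
Round 2 — checking thresholds:
  Ana: 1 of 5 neighbours < 5, holds.
  Cal: 1 of 4 neighbours < 4, holds.
  Dee: 1 of 4 neighbours < 2, holds.
  Kai: 1 of 4 neighbours < 3, holds.
  Pia: 1 of 3 neighbours ≥ 1, becomes infected.
Round 3 — checking thresholds:
  Ana: 1 of 5 neighbours < 5, holds.
  Cal: 2 of 4 neighbours < 4, holds.
  Dee: 1 of 4 neighbours < 2, holds.
  Kai: 1 of 4 neighbours < 3, holds.
  Mo: 1 of 3 neighbours ≥ 1, becomes infected.
Round 4 — checking thresholds:
  Ana: 2 of 5 neighbours < 5, holds.
  Cal: 2 of 4 neighbours < 4, holds.
  Dee: 2 of 4 neighbours ≥ 2, becomes infected.
  Kai: 1 of 4 neighbours < 3, holds.
Round 5 — no new infections; cascade stops.

4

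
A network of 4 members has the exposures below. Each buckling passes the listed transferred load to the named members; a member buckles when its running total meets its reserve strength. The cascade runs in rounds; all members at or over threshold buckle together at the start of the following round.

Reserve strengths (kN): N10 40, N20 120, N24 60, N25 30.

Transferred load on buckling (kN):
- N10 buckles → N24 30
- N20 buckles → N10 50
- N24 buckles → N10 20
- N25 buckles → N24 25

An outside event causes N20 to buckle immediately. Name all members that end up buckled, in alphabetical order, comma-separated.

Round 1 — N20 buckles (initial).
  N10: +50 → 50 ≥ 40
Round 2 — N10 buckles.
  N24: +30 → 30 < 60
No further bucklings.

N10, N20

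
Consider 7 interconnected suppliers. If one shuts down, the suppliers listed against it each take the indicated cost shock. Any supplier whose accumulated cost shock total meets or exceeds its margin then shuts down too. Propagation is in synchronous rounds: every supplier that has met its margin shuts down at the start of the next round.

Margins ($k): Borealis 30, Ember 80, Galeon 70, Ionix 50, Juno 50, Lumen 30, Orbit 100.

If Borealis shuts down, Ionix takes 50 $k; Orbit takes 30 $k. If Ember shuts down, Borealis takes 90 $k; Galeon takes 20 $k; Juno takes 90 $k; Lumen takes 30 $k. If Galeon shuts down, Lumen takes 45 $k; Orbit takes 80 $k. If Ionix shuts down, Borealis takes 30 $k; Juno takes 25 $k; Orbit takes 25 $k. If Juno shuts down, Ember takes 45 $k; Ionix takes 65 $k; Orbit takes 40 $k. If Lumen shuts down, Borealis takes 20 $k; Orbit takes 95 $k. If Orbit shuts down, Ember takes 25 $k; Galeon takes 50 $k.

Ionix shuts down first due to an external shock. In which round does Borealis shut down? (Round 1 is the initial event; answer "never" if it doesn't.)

2

Round 1 — Ionix shuts down (initial).
  Borealis: +30 → 30 ≥ 30
  Juno: +25 → 25 < 50
  Orbit: +25 → 25 < 100
Round 2 — Borealis shuts down.
  Orbit: +30 → 55 < 100
No further shutdowns.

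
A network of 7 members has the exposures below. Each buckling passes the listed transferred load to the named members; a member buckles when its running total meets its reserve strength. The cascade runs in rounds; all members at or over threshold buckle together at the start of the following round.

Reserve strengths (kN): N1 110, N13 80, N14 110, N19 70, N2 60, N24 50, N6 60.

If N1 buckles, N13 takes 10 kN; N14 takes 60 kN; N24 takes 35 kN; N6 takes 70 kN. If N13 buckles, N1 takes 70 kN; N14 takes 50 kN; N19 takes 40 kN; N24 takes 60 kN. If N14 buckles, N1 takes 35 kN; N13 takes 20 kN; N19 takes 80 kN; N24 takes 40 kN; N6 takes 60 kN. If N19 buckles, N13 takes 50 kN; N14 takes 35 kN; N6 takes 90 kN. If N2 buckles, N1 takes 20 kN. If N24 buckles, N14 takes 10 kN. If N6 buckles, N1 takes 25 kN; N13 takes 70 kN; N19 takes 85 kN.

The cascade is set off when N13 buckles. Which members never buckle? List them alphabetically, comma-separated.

Round 1 — N13 buckles (initial).
  N1: +70 → 70 < 110
  N14: +50 → 50 < 110
  N19: +40 → 40 < 70
  N24: +60 → 60 ≥ 50
Round 2 — N24 buckles.
  N14: +10 → 60 < 110
No further bucklings.

N1, N14, N19, N2, N6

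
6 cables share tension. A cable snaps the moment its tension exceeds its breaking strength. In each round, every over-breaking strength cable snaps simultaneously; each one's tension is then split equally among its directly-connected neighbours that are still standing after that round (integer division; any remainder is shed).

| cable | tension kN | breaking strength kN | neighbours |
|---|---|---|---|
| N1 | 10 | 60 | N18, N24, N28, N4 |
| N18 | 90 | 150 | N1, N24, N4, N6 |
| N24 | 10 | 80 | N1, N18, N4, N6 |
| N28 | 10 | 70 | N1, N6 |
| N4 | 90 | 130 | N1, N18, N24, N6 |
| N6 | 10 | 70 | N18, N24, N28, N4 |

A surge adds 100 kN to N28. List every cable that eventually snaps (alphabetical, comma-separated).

Round 1 — N28 at 110 > 70. N28 snaps.
  N28 sheds 110 kN to N1, N6: 55 each.
    N1: 10+55 = 65 > 60
    N6: 10+55 = 65 ≤ 70
Round 2 — N1 snaps.
  N1 sheds 65 kN to N18, N24, N4: 21 each (2 lost).
    N18: 90+21 = 111 ≤ 150
    N24: 10+21 = 31 ≤ 80
    N4: 90+21 = 111 ≤ 130
No further breaks.

N1, N28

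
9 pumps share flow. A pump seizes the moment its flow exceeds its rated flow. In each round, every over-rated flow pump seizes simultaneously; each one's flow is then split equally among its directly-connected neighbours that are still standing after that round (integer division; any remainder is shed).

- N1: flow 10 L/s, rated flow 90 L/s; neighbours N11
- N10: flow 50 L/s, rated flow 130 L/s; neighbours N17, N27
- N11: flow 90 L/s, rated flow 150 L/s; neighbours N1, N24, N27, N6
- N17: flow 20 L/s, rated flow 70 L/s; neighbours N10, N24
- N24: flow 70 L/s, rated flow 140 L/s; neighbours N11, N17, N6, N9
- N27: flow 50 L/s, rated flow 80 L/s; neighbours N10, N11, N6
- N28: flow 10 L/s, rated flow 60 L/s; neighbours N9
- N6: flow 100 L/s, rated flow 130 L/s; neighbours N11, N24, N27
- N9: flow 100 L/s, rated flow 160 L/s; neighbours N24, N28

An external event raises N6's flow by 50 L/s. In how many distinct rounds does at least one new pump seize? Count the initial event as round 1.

6

Round 1 — N6 at 150 > 130. N6 seizes.
  N6 sheds 150 L/s to N11, N24, N27: 50 each.
    N11: 90+50 = 140 ≤ 150
    N24: 70+50 = 120 ≤ 140
    N27: 50+50 = 100 > 80
Round 2 — N27 seizes.
  N27 sheds 100 L/s to N10, N11: 50 each.
    N10: 50+50 = 100 ≤ 130
    N11: 140+50 = 190 > 150
Round 3 — N11 seizes.
  N11 sheds 190 L/s to N1, N24: 95 each.
    N1: 10+95 = 105 > 90
    N24: 120+95 = 215 > 140
Round 4 — N1, N24 seize.
  N1 sheds 105 L/s: no online neighbours, lost.
  N24 sheds 215 L/s to N17, N9: 107 each (1 lost).
    N17: 20+107 = 127 > 70
    N9: 100+107 = 207 > 160
Round 5 — N17, N9 seize.
  N17 sheds 127 L/s to N10: 127 each.
    N10: 100+127 = 227 > 130
  N9 sheds 207 L/s to N28: 207 each.
    N28: 10+207 = 217 > 60
Round 6 — N10, N28 seize.
  N10 sheds 227 L/s: no online neighbours, lost.
  N28 sheds 217 L/s: no online neighbours, lost.
No further seizures.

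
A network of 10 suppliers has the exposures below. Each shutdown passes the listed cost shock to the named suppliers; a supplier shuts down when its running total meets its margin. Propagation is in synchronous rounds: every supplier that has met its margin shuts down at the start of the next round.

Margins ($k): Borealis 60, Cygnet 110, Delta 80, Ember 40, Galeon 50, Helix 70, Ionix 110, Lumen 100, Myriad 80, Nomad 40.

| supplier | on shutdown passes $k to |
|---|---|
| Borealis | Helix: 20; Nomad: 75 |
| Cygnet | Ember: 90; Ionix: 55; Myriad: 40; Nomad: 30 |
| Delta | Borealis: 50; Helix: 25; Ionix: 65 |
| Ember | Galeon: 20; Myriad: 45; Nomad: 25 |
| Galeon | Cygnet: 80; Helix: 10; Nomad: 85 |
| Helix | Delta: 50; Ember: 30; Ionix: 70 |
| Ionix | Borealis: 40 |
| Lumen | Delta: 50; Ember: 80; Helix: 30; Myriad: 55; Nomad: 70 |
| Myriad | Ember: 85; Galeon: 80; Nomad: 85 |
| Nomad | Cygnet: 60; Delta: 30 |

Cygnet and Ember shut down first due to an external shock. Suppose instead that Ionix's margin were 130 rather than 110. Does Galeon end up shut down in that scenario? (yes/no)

With Ionix's margin at 130:
Round 1 — Cygnet, Ember shut down (initial).
  Galeon: +20 → 20 < 50
  Ionix: +55 → 55 < 130
  Myriad: +40+45 → 85 ≥ 80
  Nomad: +30+25 → 55 ≥ 40
Round 2 — Myriad, Nomad shut down.
  Delta: +30 → 30 < 80
  Galeon: +80 → 100 ≥ 50
Round 3 — Galeon shuts down.
  Helix: +10 → 10 < 70
No further shutdowns.

yes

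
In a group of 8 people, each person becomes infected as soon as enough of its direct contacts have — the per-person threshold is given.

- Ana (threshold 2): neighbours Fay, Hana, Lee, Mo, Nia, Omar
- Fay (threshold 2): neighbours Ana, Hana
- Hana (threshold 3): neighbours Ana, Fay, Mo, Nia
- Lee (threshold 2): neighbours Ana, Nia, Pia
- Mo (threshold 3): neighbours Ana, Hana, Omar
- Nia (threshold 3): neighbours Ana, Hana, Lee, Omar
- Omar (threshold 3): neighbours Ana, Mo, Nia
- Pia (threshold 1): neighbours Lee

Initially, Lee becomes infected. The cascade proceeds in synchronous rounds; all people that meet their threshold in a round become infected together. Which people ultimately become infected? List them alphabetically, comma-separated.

Round 1 — Lee becomes infected (initial).
Round 2 — checking thresholds:
  Ana: 1 of 6 neighbours < 2, holds.
  Nia: 1 of 4 neighbours < 3, holds.
  Pia: 1 of 1 neighbours ≥ 1, becomes infected.
Round 3 — no new infections; cascade stops.

Lee, Pia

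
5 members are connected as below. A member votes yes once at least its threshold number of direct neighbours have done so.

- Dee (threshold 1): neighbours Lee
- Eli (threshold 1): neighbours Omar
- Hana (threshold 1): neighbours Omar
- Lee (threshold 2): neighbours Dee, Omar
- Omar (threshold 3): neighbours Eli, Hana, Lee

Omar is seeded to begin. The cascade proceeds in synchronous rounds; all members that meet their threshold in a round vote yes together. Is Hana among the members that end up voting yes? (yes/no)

yes

Round 1 — Omar votes yes (initial).
Round 2 — checking thresholds:
  Eli: 1 of 1 neighbours ≥ 1, votes yes.
  Hana: 1 of 1 neighbours ≥ 1, votes yes.
  Lee: 1 of 2 neighbours < 2, holds.
Round 3 — no new yes votes; cascade stops.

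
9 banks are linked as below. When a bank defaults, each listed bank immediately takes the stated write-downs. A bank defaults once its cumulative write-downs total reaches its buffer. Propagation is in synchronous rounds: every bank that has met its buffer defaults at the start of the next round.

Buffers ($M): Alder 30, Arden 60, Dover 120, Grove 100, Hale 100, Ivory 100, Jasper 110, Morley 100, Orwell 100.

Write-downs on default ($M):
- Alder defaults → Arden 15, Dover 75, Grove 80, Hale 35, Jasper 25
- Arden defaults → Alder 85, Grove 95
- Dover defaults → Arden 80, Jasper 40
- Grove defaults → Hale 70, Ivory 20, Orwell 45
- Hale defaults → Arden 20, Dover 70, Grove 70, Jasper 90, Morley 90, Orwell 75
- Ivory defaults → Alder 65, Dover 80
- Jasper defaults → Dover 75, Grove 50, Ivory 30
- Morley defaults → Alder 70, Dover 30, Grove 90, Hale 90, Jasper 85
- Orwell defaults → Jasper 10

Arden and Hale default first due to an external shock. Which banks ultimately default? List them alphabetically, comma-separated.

Round 1 — Arden, Hale default (initial).
  Alder: +85 → 85 ≥ 30
  Dover: +70 → 70 < 120
  Grove: +95+70 → 165 ≥ 100
  Jasper: +90 → 90 < 110
  Morley: +90 → 90 < 100
  Orwell: +75 → 75 < 100
Round 2 — Alder, Grove default.
  Dover: +75 → 145 ≥ 120
  Ivory: +20 → 20 < 100
  Jasper: +25 → 115 ≥ 110
  Orwell: +45 → 120 ≥ 100
Round 3 — Dover, Jasper, Orwell default.
  Ivory: +30 → 50 < 100
No further defaults.

Alder, Arden, Dover, Grove, Hale, Jasper, Orwell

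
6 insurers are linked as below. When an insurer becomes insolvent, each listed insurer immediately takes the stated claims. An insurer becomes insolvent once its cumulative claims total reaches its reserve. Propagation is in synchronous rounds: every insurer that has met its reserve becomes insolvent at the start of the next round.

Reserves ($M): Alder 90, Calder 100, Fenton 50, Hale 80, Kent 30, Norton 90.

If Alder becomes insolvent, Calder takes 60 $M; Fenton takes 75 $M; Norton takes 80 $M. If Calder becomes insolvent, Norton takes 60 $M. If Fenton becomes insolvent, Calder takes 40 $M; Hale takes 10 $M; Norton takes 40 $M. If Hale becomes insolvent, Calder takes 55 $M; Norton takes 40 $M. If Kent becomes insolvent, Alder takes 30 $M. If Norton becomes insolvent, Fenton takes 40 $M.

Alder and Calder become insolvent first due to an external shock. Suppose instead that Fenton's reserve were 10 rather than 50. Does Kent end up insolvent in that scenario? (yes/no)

With Fenton's reserve at 10:
Round 1 — Alder, Calder become insolvent (initial).
  Fenton: +75 → 75 ≥ 10
  Norton: +80+60 → 140 ≥ 90
Round 2 — Fenton, Norton become insolvent.
  Hale: +10 → 10 < 80
No further insolvencies.

no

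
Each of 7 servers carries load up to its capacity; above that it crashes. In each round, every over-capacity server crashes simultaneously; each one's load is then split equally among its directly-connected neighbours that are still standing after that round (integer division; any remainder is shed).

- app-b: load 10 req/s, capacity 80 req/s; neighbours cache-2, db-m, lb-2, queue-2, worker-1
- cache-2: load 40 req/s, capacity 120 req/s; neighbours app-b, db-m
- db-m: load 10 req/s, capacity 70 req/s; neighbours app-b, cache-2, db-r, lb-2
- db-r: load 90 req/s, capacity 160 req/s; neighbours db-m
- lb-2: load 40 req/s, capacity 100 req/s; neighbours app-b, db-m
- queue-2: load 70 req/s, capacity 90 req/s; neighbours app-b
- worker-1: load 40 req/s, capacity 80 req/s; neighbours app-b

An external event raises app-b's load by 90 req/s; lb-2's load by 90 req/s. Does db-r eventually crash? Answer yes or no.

yes

Round 1 — app-b at 100 > 80; lb-2 at 130 > 100. app-b, lb-2 crash.
  app-b sheds 100 req/s to cache-2, db-m, queue-2, worker-1: 25 each.
    cache-2: 40+25 = 65 ≤ 120
    db-m: 10+25 = 35 ≤ 70
    queue-2: 70+25 = 95 > 90
    worker-1: 40+25 = 65 ≤ 80
  lb-2 sheds 130 req/s to db-m: 130 each.
    db-m: 35+130 = 165 > 70
Round 2 — db-m, queue-2 crash.
  db-m sheds 165 req/s to cache-2, db-r: 82 each (1 lost).
    cache-2: 65+82 = 147 > 120
    db-r: 90+82 = 172 > 160
  queue-2 sheds 95 req/s: no online neighbours, lost.
Round 3 — cache-2, db-r crash.
  cache-2 sheds 147 req/s: no online neighbours, lost.
  db-r sheds 172 req/s: no online neighbours, lost.
No further crashes.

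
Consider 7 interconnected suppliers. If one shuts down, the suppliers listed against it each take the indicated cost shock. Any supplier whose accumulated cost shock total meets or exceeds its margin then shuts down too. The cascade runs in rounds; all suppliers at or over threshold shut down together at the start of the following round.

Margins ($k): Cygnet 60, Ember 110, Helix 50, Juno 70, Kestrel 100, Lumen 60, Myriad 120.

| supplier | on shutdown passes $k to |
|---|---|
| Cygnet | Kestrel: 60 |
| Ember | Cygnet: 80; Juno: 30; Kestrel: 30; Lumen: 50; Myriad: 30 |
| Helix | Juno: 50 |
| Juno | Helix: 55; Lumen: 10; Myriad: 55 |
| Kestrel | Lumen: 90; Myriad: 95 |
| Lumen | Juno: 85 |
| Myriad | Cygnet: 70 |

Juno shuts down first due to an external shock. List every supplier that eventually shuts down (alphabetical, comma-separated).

Helix, Juno

Round 1 — Juno shuts down (initial).
  Helix: +55 → 55 ≥ 50
  Lumen: +10 → 10 < 60
  Myriad: +55 → 55 < 120
Round 2 — Helix shuts down.
No further shutdowns.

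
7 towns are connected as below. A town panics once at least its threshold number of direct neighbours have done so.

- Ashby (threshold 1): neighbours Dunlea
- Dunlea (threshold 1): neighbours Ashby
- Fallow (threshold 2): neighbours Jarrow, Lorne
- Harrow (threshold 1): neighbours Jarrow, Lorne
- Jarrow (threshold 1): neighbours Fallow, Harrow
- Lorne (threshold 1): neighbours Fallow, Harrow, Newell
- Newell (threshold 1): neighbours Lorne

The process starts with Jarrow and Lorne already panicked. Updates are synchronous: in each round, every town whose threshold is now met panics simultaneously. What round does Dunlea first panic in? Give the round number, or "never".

Round 1 — Jarrow, Lorne panic (initial).
Round 2 — checking thresholds:
  Fallow: 2 of 2 neighbours ≥ 2, panics.
  Harrow: 2 of 2 neighbours ≥ 1, panics.
  Newell: 1 of 1 neighbours ≥ 1, panics.
Round 3 — no new panics; cascade stops.

never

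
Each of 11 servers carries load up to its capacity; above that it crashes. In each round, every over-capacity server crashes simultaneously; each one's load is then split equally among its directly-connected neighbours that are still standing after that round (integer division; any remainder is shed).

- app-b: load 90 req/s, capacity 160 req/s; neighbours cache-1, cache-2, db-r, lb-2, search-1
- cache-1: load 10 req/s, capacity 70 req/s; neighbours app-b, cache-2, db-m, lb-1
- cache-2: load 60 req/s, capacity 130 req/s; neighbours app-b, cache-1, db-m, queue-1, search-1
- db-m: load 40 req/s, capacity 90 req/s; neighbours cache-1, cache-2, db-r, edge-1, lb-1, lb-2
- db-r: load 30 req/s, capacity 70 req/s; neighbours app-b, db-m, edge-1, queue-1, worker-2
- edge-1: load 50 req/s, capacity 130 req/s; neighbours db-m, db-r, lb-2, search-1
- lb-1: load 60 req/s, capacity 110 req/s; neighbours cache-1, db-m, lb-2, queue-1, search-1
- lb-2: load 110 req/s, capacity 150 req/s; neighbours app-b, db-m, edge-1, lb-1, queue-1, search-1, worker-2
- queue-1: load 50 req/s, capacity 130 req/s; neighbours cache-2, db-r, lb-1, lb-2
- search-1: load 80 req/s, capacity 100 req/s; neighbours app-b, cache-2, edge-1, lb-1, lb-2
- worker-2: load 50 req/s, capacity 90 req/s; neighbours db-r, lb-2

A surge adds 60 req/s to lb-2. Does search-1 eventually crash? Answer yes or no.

Round 1 — lb-2 at 170 > 150. lb-2 crashes.
  lb-2 sheds 170 req/s to app-b, db-m, edge-1, lb-1, queue-1, search-1, worker-2: 24 each (2 lost).
    app-b: 90+24 = 114 ≤ 160
    db-m: 40+24 = 64 ≤ 90
    edge-1: 50+24 = 74 ≤ 130
    lb-1: 60+24 = 84 ≤ 110
    queue-1: 50+24 = 74 ≤ 130
    search-1: 80+24 = 104 > 100
    worker-2: 50+24 = 74 ≤ 90
Round 2 — search-1 crashes.
  search-1 sheds 104 req/s to app-b, cache-2, edge-1, lb-1: 26 each.
    app-b: 114+26 = 140 ≤ 160
    cache-2: 60+26 = 86 ≤ 130
    edge-1: 74+26 = 100 ≤ 130
    lb-1: 84+26 = 110 ≤ 110
No further crashes.

yes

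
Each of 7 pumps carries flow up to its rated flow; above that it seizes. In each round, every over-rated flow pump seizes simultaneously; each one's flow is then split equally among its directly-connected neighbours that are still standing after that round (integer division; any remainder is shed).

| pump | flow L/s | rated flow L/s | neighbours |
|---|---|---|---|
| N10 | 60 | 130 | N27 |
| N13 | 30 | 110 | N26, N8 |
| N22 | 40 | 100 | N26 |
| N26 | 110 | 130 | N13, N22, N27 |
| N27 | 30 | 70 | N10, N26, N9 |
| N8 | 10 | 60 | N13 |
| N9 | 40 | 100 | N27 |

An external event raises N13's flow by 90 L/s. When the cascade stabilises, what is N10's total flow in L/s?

Round 1 — N13 at 120 > 110. N13 seizes.
  N13 sheds 120 L/s to N26, N8: 60 each.
    N26: 110+60 = 170 > 130
    N8: 10+60 = 70 > 60
Round 2 — N26, N8 seize.
  N26 sheds 170 L/s to N22, N27: 85 each.
    N22: 40+85 = 125 > 100
    N27: 30+85 = 115 > 70
  N8 sheds 70 L/s: no online neighbours, lost.
Round 3 — N22, N27 seize.
  N22 sheds 125 L/s: no online neighbours, lost.
  N27 sheds 115 L/s to N10, N9: 57 each (1 lost).
    N10: 60+57 = 117 ≤ 130
    N9: 40+57 = 97 ≤ 100
No further seizures.

117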